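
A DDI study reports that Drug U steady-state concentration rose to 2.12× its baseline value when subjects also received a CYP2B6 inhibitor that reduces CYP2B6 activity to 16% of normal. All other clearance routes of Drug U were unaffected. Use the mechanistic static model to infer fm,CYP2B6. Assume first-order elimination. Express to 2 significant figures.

0.63

Call the CYP2B6 fraction fm. After the interaction, CL_new/CL_old = fm × 0.16 + (1 − fm).
Steady-state concentration ratio = 1 / (new CL fraction), so new CL fraction = 1 / 2.12 = 0.4717.
fm × 0.16 + 1 − fm = 0.4717  ⇒  fm × (0.16 − 1) = −0.5283  ⇒  fm = 0.63.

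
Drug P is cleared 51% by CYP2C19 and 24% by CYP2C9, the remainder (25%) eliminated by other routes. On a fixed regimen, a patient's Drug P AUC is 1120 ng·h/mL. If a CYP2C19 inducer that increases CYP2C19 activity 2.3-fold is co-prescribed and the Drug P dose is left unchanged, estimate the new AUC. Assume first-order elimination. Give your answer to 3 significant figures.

CYP2C19: 0.51 × 2.3 = 1.173
CYP2C9: 0.24 (unchanged)
Other: 0.25 (unchanged)
New clearance relative to baseline: 1.173 + 0.24 + 0.25 = 1.663.
AUC ∝ 1/CL, so new value = 1120 / 1.663 = 673 ng·h/mL.

673 ng·h/mL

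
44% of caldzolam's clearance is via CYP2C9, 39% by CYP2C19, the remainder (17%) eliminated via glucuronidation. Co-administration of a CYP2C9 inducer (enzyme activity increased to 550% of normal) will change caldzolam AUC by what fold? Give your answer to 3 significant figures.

CYP2C9: 0.44 × 5.5 = 2.42
CYP2C19: 0.39 (unchanged)
Other: 0.17 (unchanged)
New clearance relative to baseline: 2.42 + 0.39 + 0.17 = 2.98.
AUC ratio = CL_old/CL_new = 1 / 2.98 = 0.336.

0.336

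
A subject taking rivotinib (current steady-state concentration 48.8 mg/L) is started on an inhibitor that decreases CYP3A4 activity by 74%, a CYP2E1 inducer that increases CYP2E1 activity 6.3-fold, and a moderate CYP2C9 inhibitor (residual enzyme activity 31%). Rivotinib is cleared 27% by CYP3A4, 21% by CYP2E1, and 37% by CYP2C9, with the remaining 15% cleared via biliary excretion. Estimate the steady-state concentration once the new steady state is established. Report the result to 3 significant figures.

The CYP3A4 pathway (27% of clearance) falls to 0.26× activity: 0.27 × 0.26 = 0.0702.
The CYP2E1 pathway (21% of clearance) is boosted to 6.3× activity: 0.21 × 6.3 = 1.323.
The CYP2C9 pathway (37% of clearance) drops to 0.31× activity: 0.37 × 0.31 = 0.1147.
Non-CYP routes (15%) are unchanged.
Relative clearance = 0.0702 + 1.323 + 0.1147 + 0.15 = 1.6579.
New steady-state concentration = 48.8 / 1.6579 = 29.4 mg/L (concentration scales inversely with clearance).

29.4 mg/L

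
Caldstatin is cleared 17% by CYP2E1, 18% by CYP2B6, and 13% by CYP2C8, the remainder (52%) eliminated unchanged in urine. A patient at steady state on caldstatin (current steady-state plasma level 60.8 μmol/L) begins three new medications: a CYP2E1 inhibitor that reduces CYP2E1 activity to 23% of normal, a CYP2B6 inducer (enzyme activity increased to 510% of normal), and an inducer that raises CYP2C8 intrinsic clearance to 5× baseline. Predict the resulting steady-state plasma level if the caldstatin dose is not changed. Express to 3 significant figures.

28.6 μmol/L

The CYP2E1 pathway (17% of clearance) drops to 0.23× activity: 0.17 × 0.23 = 0.0391.
The CYP2B6 pathway (18% of clearance) rises to 5.1× activity: 0.18 × 5.1 = 0.918.
The CYP2C8 pathway (13% of clearance) rises to 5× activity: 0.13 × 5 = 0.65.
The remaining 52% of clearance is unaffected.
CL_new/CL_old = 0.0391 + 0.918 + 0.65 + 0.52 = 2.1271.
New steady-state plasma level = 60.8 / 2.1271 = 28.6 μmol/L (concentration scales inversely with clearance).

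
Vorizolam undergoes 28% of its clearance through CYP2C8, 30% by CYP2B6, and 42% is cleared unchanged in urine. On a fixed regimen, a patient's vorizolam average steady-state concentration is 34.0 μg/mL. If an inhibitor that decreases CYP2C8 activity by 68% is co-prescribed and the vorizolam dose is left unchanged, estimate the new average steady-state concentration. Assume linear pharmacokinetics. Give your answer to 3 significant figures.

The CYP2C8 pathway (28% of clearance) is reduced to 0.32× activity: 0.28 × 0.32 = 0.0896.
CYP2B6 (30%) and the residual 42% are unaffected.
Relative clearance = 0.0896 + 0.3 + 0.42 = 0.8096.
With dosing unchanged, average steady-state concentration scales as 1/CL: 34.0 / 0.8096 = 42.0 μg/mL.

42.0 μg/mL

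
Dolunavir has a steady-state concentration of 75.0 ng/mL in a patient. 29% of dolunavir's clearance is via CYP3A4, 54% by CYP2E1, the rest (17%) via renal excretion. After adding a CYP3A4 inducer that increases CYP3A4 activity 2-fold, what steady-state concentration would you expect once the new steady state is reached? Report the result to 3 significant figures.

58.1 ng/mL

The CYP3A4 pathway (29% of clearance) increases to 2× activity: 0.29 × 2 = 0.58.
CYP2E1 (54%) and the residual 17% are unaffected.
CL_new/CL_old = 0.58 + 0.54 + 0.17 = 1.29.
Steady-state concentration ∝ 1/CL, so new value = 75.0 / 1.29 = 58.1 ng/mL.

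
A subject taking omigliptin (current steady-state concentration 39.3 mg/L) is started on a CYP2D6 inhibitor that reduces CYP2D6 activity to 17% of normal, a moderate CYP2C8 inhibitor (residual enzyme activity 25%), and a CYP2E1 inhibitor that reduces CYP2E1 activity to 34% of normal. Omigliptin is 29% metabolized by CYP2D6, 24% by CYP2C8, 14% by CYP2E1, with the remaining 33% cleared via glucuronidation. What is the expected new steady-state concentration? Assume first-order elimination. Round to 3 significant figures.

The CYP2D6 pathway (29% of clearance) drops to 0.17× activity: 0.29 × 0.17 = 0.0493.
The CYP2C8 pathway (24% of clearance) falls to 0.25× activity: 0.24 × 0.25 = 0.06.
The CYP2E1 pathway (14% of clearance) is reduced to 0.34× activity: 0.14 × 0.34 = 0.0476.
Non-CYP routes (33%) are unchanged.
CL_new/CL_old = 0.0493 + 0.06 + 0.0476 + 0.33 = 0.4869.
New steady-state concentration = 39.3 / 0.4869 = 80.7 mg/L (concentration scales inversely with clearance).

80.7 mg/L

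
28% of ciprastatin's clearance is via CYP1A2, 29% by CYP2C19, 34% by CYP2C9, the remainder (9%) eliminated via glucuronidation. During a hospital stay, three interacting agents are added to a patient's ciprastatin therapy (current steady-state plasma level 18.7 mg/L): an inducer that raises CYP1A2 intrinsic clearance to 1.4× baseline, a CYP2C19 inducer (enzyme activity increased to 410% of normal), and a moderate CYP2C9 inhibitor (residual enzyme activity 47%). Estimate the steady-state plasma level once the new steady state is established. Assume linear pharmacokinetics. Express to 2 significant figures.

10 mg/L

The CYP1A2 pathway (28% of clearance) is boosted to 1.4× activity: 0.28 × 1.4 = 0.392.
The CYP2C19 pathway (29% of clearance) increases to 4.1× activity: 0.29 × 4.1 = 1.189.
The CYP2C9 pathway (34% of clearance) is reduced to 0.47× activity: 0.34 × 0.47 = 0.1598.
Non-CYP routes (9%) are unchanged.
New clearance relative to baseline: 0.392 + 1.189 + 0.1598 + 0.09 = 1.8308.
Steady-state plasma level ∝ 1/CL: new value = 18.7 / 1.8308 = 10 mg/L.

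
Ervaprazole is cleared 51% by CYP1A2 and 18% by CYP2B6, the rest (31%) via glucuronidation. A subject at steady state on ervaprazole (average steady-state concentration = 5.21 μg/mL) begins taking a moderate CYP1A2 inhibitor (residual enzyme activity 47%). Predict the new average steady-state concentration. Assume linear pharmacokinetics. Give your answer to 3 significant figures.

CYP1A2: 0.51 × 0.47 = 0.2397
CYP2B6: 0.18 (unchanged)
Other: 0.31 (unchanged)
CL_new/CL_old = 0.2397 + 0.18 + 0.31 = 0.7297.
With dosing unchanged, average steady-state concentration scales as 1/CL: 5.21 / 0.7297 = 7.14 μg/mL.

7.14 μg/mL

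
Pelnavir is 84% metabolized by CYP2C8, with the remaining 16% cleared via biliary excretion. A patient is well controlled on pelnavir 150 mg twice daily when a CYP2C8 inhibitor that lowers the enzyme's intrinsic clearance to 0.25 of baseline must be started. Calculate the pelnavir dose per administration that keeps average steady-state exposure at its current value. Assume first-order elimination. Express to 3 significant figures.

55.5 mg

The CYP2C8 pathway (84% of clearance) is reduced to 0.25× activity: 0.84 × 0.25 = 0.21.
The remaining 16% of clearance is unaffected.
CL_new/CL_old = 0.21 + 0.16 = 0.37.
To maintain the same steady-state level, dose must scale with clearance: new dose = 150 × 0.37 = 55.5 mg.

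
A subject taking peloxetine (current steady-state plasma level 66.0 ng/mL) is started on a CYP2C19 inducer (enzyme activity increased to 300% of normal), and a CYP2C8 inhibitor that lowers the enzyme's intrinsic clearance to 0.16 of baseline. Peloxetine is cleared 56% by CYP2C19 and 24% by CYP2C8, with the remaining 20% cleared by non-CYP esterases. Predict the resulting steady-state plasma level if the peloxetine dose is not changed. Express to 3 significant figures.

CYP2C19: 0.56 × 3 = 1.68
CYP2C8: 0.24 × 0.16 = 0.0384
Other: 0.2 (unchanged)
CL_new/CL_old = 1.68 + 0.0384 + 0.2 = 1.9184.
Steady-state plasma level ∝ 1/CL: new value = 66.0 / 1.9184 = 34.4 ng/mL.

34.4 ng/mL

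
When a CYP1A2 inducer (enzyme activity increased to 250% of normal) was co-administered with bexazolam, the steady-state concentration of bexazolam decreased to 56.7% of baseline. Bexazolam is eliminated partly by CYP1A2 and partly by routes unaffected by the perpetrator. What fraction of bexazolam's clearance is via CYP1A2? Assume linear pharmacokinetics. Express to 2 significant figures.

Let x = fm,CYP1A2. Because steady-state concentration ∝ 1/CL, relative clearance rose to 1/0.567 = 1.764.
Only the CYP1A2 route changed, so 1.764 = x·2.5 + (1 − x), giving x = 0.51.

0.51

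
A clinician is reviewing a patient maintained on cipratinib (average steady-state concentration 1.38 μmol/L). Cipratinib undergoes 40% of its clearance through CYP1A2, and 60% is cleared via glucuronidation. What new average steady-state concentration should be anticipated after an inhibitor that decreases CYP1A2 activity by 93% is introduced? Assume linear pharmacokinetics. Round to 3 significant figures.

2.20 μmol/L

CYP1A2: 0.4 × 0.07 = 0.028
Other: 0.6 (unchanged)
New clearance relative to baseline: 0.028 + 0.6 = 0.628.
With dosing unchanged, average steady-state concentration scales as 1/CL: 1.38 / 0.628 = 2.20 μmol/L.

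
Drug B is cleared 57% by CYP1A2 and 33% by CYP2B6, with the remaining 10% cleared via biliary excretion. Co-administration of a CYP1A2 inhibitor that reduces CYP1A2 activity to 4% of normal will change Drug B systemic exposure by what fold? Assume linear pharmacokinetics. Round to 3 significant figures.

2.21

CYP1A2: 0.57 × 0.04 = 0.0228
CYP2B6: 0.33 (unchanged)
Other: 0.1 (unchanged)
New clearance relative to baseline: 0.0228 + 0.33 + 0.1 = 0.4528.
Since systemic exposure ∝ 1/CL, the ratio is 1 / 0.4528 = 2.21.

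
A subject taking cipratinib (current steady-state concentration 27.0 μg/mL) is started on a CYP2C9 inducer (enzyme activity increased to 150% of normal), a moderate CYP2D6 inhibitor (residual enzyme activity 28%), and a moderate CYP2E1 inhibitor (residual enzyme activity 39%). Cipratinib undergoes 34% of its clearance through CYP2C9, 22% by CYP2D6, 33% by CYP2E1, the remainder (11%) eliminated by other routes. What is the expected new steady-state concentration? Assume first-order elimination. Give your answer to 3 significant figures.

CYP2C9: 0.34 × 1.5 = 0.51
CYP2D6: 0.22 × 0.28 = 0.0616
CYP2E1: 0.33 × 0.39 = 0.1287
Other: 0.11 (unchanged)
New clearance relative to baseline: 0.51 + 0.0616 + 0.1287 + 0.11 = 0.8103.
Steady-state concentration ∝ 1/CL: new value = 27.0 / 0.8103 = 33.3 μg/mL.

33.3 μg/mL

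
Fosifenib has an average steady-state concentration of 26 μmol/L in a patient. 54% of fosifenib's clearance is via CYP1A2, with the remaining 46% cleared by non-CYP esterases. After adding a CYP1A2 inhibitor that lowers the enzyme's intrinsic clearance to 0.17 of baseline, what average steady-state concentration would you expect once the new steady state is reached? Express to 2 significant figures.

47 μmol/L

CYP1A2: 0.54 × 0.17 = 0.0918
Other: 0.46 (unchanged)
Relative clearance = 0.0918 + 0.46 = 0.5518.
New average steady-state concentration = baseline ÷ relative clearance = 26 / 0.5518 = 47 μmol/L.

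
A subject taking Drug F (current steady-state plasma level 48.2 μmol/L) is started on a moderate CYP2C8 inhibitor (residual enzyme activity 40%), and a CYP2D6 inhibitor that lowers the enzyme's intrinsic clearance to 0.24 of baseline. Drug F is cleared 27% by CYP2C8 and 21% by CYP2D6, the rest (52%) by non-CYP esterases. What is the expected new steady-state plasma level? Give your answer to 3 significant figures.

71.0 μmol/L

CYP2C8: 0.27 × 0.4 = 0.108
CYP2D6: 0.21 × 0.24 = 0.0504
Other: 0.52 (unchanged)
Relative clearance = 0.108 + 0.0504 + 0.52 = 0.6784.
Steady-state plasma level ∝ 1/CL: new value = 48.2 / 0.6784 = 71.0 μmol/L.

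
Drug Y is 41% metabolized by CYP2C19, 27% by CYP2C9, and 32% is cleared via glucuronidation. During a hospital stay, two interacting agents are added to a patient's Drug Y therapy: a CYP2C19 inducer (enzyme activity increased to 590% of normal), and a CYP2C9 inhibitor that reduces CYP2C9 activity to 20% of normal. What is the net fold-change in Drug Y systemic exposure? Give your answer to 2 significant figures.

0.36

CYP2C19: 0.41 × 5.9 = 2.419
CYP2C9: 0.27 × 0.2 = 0.054
Other: 0.32 (unchanged)
Relative clearance = 2.419 + 0.054 + 0.32 = 2.793.
Because systemic exposure varies inversely with clearance, the combined effect is 1 / 2.793 = 0.36.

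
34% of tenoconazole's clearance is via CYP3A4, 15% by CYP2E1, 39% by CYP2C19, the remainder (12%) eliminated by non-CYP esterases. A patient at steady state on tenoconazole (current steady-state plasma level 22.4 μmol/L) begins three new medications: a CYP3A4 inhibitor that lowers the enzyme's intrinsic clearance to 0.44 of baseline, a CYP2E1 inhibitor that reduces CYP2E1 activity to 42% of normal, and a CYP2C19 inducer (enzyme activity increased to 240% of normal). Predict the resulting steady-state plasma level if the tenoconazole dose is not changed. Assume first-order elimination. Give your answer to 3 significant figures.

The CYP3A4 pathway (34% of clearance) falls to 0.44× activity: 0.34 × 0.44 = 0.1496.
The CYP2E1 pathway (15% of clearance) is reduced to 0.42× activity: 0.15 × 0.42 = 0.063.
The CYP2C19 pathway (39% of clearance) increases to 2.4× activity: 0.39 × 2.4 = 0.936.
The remaining 12% of clearance is unaffected.
CL_new/CL_old = 0.1496 + 0.063 + 0.936 + 0.12 = 1.2686.
New steady-state plasma level = 22.4 / 1.2686 = 17.7 μmol/L (concentration scales inversely with clearance).

17.7 μmol/L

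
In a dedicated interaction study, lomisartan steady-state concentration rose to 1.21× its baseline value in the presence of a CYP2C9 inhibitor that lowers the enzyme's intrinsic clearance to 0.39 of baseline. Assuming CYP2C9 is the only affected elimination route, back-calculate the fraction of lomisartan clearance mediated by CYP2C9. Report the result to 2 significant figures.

0.28

Let fm be the CYP2C9 fraction. New clearance relative to baseline = fm × 0.39 + (1 − fm).
Steady-state concentration ratio = 1 / (new CL fraction), so new CL fraction = 1 / 1.21 = 0.8264.
fm × 0.39 + 1 − fm = 0.8264  ⇒  fm × (0.39 − 1) = −0.1736  ⇒  fm = 0.28.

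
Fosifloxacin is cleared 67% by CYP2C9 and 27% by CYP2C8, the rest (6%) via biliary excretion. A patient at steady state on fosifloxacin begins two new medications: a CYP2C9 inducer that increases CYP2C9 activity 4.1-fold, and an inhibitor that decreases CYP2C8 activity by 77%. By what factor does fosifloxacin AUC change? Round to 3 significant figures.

The CYP2C9 pathway (67% of clearance) increases to 4.1× activity: 0.67 × 4.1 = 2.747.
The CYP2C8 pathway (27% of clearance) falls to 0.23× activity: 0.27 × 0.23 = 0.0621.
The remaining 6% of clearance is unaffected.
CL_new/CL_old = 2.747 + 0.0621 + 0.06 = 2.8691.
AUC ∝ 1/CL: fold-change = 1 / 2.8691 = 0.349.

0.349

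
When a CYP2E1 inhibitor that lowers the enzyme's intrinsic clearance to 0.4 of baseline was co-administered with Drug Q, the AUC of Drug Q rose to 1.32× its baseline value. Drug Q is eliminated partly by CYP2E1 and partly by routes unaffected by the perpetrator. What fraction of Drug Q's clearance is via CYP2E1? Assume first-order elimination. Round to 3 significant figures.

0.404

Write x for the fraction cleared via CYP2E1. The observed AUC change means clearance fell to 1/1.32 = 0.7576 of baseline.
Setting x·0.4 + (1 − x) = 0.7576 and solving: x = (0.7576 − 1)/(0.4 − 1) = 0.404.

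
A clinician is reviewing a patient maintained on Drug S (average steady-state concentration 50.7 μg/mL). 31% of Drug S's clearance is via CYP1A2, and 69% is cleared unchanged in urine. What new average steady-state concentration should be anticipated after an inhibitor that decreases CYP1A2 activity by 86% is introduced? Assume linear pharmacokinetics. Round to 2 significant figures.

The CYP1A2 pathway (31% of clearance) falls to 0.14× activity: 0.31 × 0.14 = 0.0434.
Non-CYP routes (69%) are unchanged.
New clearance relative to baseline: 0.0434 + 0.69 = 0.7334.
New average steady-state concentration = baseline ÷ relative clearance = 50.7 / 0.7334 = 69 μg/mL.

69 μg/mL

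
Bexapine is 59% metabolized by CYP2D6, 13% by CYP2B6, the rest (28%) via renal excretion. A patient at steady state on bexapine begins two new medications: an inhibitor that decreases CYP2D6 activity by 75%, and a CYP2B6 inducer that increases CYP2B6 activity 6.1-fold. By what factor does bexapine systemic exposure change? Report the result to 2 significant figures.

The CYP2D6 pathway (59% of clearance) drops to 0.25× activity: 0.59 × 0.25 = 0.1475.
The CYP2B6 pathway (13% of clearance) is boosted to 6.1× activity: 0.13 × 6.1 = 0.793.
The remaining 28% of clearance is unaffected.
New clearance relative to baseline: 0.1475 + 0.793 + 0.28 = 1.2205.
Net systemic exposure ratio = 1 / 1.2205 = 0.82.

0.82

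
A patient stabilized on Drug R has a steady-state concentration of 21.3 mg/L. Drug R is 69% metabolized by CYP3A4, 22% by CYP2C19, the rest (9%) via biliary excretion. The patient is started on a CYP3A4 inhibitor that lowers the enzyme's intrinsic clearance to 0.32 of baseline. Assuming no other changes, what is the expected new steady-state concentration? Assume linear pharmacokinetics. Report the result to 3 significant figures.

40.1 mg/L

CYP3A4: 0.69 × 0.32 = 0.2208
CYP2C19: 0.22 (unchanged)
Other: 0.09 (unchanged)
CL_new/CL_old = 0.2208 + 0.22 + 0.09 = 0.5308.
With dosing unchanged, steady-state concentration scales as 1/CL: 21.3 / 0.5308 = 40.1 mg/L.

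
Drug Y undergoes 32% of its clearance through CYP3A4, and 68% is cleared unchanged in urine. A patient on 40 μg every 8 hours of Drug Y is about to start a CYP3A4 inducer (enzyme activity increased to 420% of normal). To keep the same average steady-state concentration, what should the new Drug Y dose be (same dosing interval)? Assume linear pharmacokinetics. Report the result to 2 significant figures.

The CYP3A4 pathway (32% of clearance) increases to 4.2× activity: 0.32 × 4.2 = 1.344.
Non-CYP routes (68%) are unchanged.
New clearance relative to baseline: 1.344 + 0.68 = 2.024.
Exposure is unchanged when dose changes in proportion to clearance. New dose = 40 μg × 2.024 = 81 μg.

81 μg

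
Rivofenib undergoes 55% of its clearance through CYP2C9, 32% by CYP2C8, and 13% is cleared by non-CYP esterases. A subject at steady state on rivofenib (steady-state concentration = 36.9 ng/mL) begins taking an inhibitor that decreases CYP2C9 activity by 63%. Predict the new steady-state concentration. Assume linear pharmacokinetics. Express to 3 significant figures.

56.5 ng/mL

The CYP2C9 pathway (55% of clearance) is reduced to 0.37× activity: 0.55 × 0.37 = 0.2035.
CYP2C8 (32%) and the residual 13% are unaffected.
CL_new/CL_old = 0.2035 + 0.32 + 0.13 = 0.6535.
With dosing unchanged, steady-state concentration scales as 1/CL: 36.9 / 0.6535 = 56.5 ng/mL.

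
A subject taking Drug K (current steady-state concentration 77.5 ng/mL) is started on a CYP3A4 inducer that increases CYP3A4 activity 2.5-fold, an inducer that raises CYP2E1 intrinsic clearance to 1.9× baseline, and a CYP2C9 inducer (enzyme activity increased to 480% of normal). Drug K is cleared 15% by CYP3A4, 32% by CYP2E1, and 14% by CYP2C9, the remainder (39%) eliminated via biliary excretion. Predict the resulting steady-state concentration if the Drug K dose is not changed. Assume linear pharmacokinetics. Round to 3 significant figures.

37.9 ng/mL

CYP3A4: 0.15 × 2.5 = 0.375
CYP2E1: 0.32 × 1.9 = 0.608
CYP2C9: 0.14 × 4.8 = 0.672
Other: 0.39 (unchanged)
Relative clearance = 0.375 + 0.608 + 0.672 + 0.39 = 2.045.
Steady-state concentration ∝ 1/CL: new value = 77.5 / 2.045 = 37.9 ng/mL.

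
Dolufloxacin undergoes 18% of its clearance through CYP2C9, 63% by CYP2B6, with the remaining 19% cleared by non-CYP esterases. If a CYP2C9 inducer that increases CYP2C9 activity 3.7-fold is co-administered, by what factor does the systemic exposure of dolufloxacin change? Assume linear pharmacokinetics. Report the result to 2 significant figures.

CYP2C9: 0.18 × 3.7 = 0.666
CYP2B6: 0.63 (unchanged)
Other: 0.19 (unchanged)
CL_new/CL_old = 0.666 + 0.63 + 0.19 = 1.486.
Since systemic exposure ∝ 1/CL, the ratio is 1 / 1.486 = 0.67.

0.67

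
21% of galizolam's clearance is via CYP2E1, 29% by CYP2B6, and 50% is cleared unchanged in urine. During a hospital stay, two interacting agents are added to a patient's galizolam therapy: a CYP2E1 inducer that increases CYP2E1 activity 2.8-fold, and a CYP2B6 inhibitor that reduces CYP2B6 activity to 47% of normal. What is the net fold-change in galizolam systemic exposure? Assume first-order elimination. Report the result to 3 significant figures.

The CYP2E1 pathway (21% of clearance) rises to 2.8× activity: 0.21 × 2.8 = 0.588.
The CYP2B6 pathway (29% of clearance) falls to 0.47× activity: 0.29 × 0.47 = 0.1363.
The remaining 50% of clearance is unaffected.
New clearance relative to baseline: 0.588 + 0.1363 + 0.5 = 1.2243.
Net systemic exposure ratio = 1 / 1.2243 = 0.817.

0.817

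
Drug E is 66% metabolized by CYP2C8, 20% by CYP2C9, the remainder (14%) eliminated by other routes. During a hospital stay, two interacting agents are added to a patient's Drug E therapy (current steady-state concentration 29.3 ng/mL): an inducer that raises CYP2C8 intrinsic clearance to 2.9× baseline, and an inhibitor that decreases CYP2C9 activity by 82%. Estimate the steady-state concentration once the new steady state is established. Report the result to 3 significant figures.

The CYP2C8 pathway (66% of clearance) is boosted to 2.9× activity: 0.66 × 2.9 = 1.914.
The CYP2C9 pathway (20% of clearance) is reduced to 0.18× activity: 0.2 × 0.18 = 0.036.
The remaining 14% of clearance is unaffected.
New clearance relative to baseline: 1.914 + 0.036 + 0.14 = 2.09.
New steady-state concentration = 29.3 / 2.09 = 14.0 ng/mL (concentration scales inversely with clearance).

14.0 ng/mL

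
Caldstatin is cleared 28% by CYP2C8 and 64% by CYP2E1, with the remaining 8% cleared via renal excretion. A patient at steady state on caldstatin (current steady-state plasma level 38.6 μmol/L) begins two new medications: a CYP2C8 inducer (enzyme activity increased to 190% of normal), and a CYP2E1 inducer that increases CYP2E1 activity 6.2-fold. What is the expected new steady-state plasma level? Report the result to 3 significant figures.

The CYP2C8 pathway (28% of clearance) rises to 1.9× activity: 0.28 × 1.9 = 0.532.
The CYP2E1 pathway (64% of clearance) rises to 6.2× activity: 0.64 × 6.2 = 3.968.
Non-CYP routes (8%) are unchanged.
Relative clearance = 0.532 + 3.968 + 0.08 = 4.58.
New steady-state plasma level = 38.6 / 4.58 = 8.43 μmol/L (concentration scales inversely with clearance).

8.43 μmol/L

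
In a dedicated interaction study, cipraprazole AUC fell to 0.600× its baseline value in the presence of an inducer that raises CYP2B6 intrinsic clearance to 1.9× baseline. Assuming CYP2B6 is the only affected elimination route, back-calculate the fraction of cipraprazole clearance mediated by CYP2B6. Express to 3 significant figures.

0.741

CL'/CL = 1 / 0.600 = 1.667
1.9·fm + (1 − fm) = 1.667
fm = (1.667 − 1) / (1.9 − 1) = 0.741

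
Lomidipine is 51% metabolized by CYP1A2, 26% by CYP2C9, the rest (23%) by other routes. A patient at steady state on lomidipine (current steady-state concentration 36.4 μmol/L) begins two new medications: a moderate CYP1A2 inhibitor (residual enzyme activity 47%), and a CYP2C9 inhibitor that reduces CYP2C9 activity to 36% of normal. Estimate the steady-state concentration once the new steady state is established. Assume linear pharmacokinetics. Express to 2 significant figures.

65 μmol/L

The CYP1A2 pathway (51% of clearance) drops to 0.47× activity: 0.51 × 0.47 = 0.2397.
The CYP2C9 pathway (26% of clearance) is reduced to 0.36× activity: 0.26 × 0.36 = 0.0936.
Non-CYP routes (23%) are unchanged.
New clearance relative to baseline: 0.2397 + 0.0936 + 0.23 = 0.5633.
New steady-state concentration = 36.4 / 0.5633 = 65 μmol/L (concentration scales inversely with clearance).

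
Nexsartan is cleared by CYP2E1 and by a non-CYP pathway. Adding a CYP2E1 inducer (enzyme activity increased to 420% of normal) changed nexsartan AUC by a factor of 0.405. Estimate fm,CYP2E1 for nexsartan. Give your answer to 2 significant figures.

CL'/CL = 1 / 0.405 = 2.469
4.2·fm + (1 − fm) = 2.469
fm = (2.469 − 1) / (4.2 − 1) = 0.46

0.46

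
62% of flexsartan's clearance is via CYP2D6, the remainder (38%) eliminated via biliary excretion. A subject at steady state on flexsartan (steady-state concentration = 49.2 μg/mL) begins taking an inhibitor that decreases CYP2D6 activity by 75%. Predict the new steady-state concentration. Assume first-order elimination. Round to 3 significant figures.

CYP2D6: 0.62 × 0.25 = 0.155
Other: 0.38 (unchanged)
Relative clearance = 0.155 + 0.38 = 0.535.
New steady-state concentration = baseline ÷ relative clearance = 49.2 / 0.535 = 92.0 μg/mL.

92.0 μg/mL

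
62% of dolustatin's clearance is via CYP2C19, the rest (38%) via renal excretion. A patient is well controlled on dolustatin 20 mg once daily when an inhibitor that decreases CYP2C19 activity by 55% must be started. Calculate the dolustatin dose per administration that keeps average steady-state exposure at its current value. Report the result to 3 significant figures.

The CYP2C19 pathway (62% of clearance) falls to 0.45× activity: 0.62 × 0.45 = 0.279.
The remaining 38% of clearance is unaffected.
Relative clearance = 0.279 + 0.38 = 0.659.
Exposure is unchanged when dose changes in proportion to clearance. New dose = 20 mg × 0.659 = 13.2 mg.

13.2 mg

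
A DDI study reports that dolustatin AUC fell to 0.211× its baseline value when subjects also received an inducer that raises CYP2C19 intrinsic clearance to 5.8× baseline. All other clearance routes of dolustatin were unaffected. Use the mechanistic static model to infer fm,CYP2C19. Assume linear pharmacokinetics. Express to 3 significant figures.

CL'/CL = 1 / 0.211 = 4.739
5.8·fm + (1 − fm) = 4.739
fm = (4.739 − 1) / (5.8 − 1) = 0.779

0.779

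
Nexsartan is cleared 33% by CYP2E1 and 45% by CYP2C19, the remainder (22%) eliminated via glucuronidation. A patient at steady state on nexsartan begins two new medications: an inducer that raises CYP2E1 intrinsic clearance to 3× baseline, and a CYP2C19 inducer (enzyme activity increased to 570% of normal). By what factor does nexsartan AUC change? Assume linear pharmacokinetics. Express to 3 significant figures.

0.265

CYP2E1: 0.33 × 3 = 0.99
CYP2C19: 0.45 × 5.7 = 2.565
Other: 0.22 (unchanged)
New clearance relative to baseline: 0.99 + 2.565 + 0.22 = 3.775.
Net AUC ratio = 1 / 3.775 = 0.265.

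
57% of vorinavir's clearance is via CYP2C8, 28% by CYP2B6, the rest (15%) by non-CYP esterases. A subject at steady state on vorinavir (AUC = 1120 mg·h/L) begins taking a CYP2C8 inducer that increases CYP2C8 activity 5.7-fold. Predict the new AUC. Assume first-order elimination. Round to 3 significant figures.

304 mg·h/L

The CYP2C8 pathway (57% of clearance) is boosted to 5.7× activity: 0.57 × 5.7 = 3.249.
CYP2B6 (28%) and the residual 15% are unaffected.
Relative clearance = 3.249 + 0.28 + 0.15 = 3.679.
New AUC = baseline ÷ relative clearance = 1120 / 3.679 = 304 mg·h/L.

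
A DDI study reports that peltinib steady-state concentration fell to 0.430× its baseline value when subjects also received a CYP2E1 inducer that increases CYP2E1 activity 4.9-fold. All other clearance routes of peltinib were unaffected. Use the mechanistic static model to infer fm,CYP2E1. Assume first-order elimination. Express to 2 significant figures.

0.34

Let fm be the CYP2E1 fraction. New clearance relative to baseline = fm × 4.9 + (1 − fm).
Steady-state concentration ratio = 1 / (new CL fraction), so new CL fraction = 1 / 0.430 = 2.326.
fm × 4.9 + 1 − fm = 2.326  ⇒  fm × (4.9 − 1) = 1.326  ⇒  fm = 0.34.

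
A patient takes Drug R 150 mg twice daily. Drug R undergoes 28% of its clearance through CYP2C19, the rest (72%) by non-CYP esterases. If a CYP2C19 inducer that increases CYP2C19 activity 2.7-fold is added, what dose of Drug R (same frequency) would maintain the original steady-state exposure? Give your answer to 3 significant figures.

221 mg

CYP2C19: 0.28 × 2.7 = 0.756
Other: 0.72 (unchanged)
Relative clearance = 0.756 + 0.72 = 1.476.
Css,avg = (dose rate)/CL, so holding Css fixed requires dose ∝ CL: 150 × 1.476 = 221 mg.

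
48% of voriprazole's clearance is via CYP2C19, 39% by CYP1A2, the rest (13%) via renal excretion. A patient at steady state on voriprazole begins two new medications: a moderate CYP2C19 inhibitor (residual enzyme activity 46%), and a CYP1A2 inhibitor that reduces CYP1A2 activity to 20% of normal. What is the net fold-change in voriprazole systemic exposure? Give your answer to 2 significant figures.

2.3

The CYP2C19 pathway (48% of clearance) falls to 0.46× activity: 0.48 × 0.46 = 0.2208.
The CYP1A2 pathway (39% of clearance) is reduced to 0.2× activity: 0.39 × 0.2 = 0.078.
Non-CYP routes (13%) are unchanged.
Relative clearance = 0.2208 + 0.078 + 0.13 = 0.4288.
Net systemic exposure ratio = 1 / 0.4288 = 2.3.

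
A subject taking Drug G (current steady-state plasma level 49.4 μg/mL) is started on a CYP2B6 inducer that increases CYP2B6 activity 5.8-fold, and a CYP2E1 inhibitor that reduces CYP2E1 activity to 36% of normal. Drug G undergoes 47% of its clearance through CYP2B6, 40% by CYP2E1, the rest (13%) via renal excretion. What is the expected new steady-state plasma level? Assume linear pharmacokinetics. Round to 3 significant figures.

The CYP2B6 pathway (47% of clearance) increases to 5.8× activity: 0.47 × 5.8 = 2.726.
The CYP2E1 pathway (40% of clearance) drops to 0.36× activity: 0.4 × 0.36 = 0.144.
The remaining 13% of clearance is unaffected.
New clearance relative to baseline: 2.726 + 0.144 + 0.13 = 3.
Steady-state plasma level ∝ 1/CL: new value = 49.4 / 3 = 16.5 μg/mL.

16.5 μg/mL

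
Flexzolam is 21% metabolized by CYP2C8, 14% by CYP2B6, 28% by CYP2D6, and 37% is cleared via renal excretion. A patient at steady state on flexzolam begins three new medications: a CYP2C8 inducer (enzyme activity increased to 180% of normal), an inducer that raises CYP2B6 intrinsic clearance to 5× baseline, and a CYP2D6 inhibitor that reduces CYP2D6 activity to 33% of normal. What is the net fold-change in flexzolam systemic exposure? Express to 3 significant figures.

The CYP2C8 pathway (21% of clearance) rises to 1.8× activity: 0.21 × 1.8 = 0.378.
The CYP2B6 pathway (14% of clearance) is boosted to 5× activity: 0.14 × 5 = 0.7.
The CYP2D6 pathway (28% of clearance) is reduced to 0.33× activity: 0.28 × 0.33 = 0.0924.
Non-CYP routes (37%) are unchanged.
Relative clearance = 0.378 + 0.7 + 0.0924 + 0.37 = 1.5404.
Because systemic exposure varies inversely with clearance, the combined effect is 1 / 1.5404 = 0.649.

0.649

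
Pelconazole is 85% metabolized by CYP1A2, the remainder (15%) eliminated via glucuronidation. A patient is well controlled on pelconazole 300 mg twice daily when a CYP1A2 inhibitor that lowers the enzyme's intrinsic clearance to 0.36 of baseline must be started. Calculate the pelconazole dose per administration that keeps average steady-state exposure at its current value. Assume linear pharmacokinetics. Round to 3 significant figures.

The CYP1A2 pathway (85% of clearance) is reduced to 0.36× activity: 0.85 × 0.36 = 0.306.
The remaining 15% of clearance is unaffected.
New clearance relative to baseline: 0.306 + 0.15 = 0.456.
To maintain the same steady-state level, dose must scale with clearance: new dose = 300 × 0.456 = 137 mg.

137 mg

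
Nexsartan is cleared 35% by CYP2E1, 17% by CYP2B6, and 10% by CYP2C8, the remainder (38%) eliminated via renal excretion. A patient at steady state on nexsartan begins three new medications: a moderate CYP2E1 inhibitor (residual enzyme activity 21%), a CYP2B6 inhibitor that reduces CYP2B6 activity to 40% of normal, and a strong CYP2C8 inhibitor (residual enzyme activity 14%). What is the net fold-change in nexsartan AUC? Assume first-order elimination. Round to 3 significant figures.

CYP2E1: 0.35 × 0.21 = 0.0735
CYP2B6: 0.17 × 0.4 = 0.068
CYP2C8: 0.1 × 0.14 = 0.014
Other: 0.38 (unchanged)
New clearance relative to baseline: 0.0735 + 0.068 + 0.014 + 0.38 = 0.5355.
Net AUC ratio = 1 / 0.5355 = 1.87.

1.87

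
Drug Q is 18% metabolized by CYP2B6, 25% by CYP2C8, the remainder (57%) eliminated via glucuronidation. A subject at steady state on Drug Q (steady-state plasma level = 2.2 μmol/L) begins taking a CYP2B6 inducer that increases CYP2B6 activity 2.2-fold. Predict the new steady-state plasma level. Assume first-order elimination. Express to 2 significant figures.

1.8 μmol/L

CYP2B6: 0.18 × 2.2 = 0.396
CYP2C8: 0.25 (unchanged)
Other: 0.57 (unchanged)
Relative clearance = 0.396 + 0.25 + 0.57 = 1.216.
Steady-state plasma level ∝ 1/CL, so new value = 2.2 / 1.216 = 1.8 μmol/L.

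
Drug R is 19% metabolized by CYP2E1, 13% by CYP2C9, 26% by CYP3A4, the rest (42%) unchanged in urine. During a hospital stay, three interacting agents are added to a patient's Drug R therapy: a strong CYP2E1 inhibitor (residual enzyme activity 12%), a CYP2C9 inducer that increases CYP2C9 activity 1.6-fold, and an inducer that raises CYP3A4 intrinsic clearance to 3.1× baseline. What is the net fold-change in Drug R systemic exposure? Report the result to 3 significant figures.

0.686

CYP2E1: 0.19 × 0.12 = 0.0228
CYP2C9: 0.13 × 1.6 = 0.208
CYP3A4: 0.26 × 3.1 = 0.806
Other: 0.42 (unchanged)
New clearance relative to baseline: 0.0228 + 0.208 + 0.806 + 0.42 = 1.4568.
Net systemic exposure ratio = 1 / 1.4568 = 0.686.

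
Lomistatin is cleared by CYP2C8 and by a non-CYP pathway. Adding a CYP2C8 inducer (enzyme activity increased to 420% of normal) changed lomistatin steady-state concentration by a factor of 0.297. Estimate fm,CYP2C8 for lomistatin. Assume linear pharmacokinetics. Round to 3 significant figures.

Let fm be the CYP2C8 fraction. New clearance relative to baseline = fm × 4.2 + (1 − fm).
Steady-state concentration ratio = 1 / (new CL fraction), so new CL fraction = 1 / 0.297 = 3.367.
fm × 4.2 + 1 − fm = 3.367  ⇒  fm × (4.2 − 1) = 2.367  ⇒  fm = 0.740.

0.740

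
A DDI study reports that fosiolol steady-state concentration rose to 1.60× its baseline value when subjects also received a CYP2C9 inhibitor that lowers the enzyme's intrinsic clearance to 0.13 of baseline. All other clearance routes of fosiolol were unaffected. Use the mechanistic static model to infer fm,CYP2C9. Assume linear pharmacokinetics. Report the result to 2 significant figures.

0.43

CL'/CL = 1 / 1.60 = 0.625
0.13·fm + (1 − fm) = 0.625
fm = (0.625 − 1) / (0.13 − 1) = 0.43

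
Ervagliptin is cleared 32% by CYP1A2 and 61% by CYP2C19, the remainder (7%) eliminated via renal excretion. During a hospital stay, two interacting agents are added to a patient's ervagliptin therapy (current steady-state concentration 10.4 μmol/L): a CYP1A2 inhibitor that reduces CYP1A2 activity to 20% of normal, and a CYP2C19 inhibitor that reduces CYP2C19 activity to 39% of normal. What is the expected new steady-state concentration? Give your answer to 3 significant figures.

28.0 μmol/L

The CYP1A2 pathway (32% of clearance) drops to 0.2× activity: 0.32 × 0.2 = 0.064.
The CYP2C19 pathway (61% of clearance) drops to 0.39× activity: 0.61 × 0.39 = 0.2379.
Non-CYP routes (7%) are unchanged.
CL_new/CL_old = 0.064 + 0.2379 + 0.07 = 0.3719.
New steady-state concentration = 10.4 / 0.3719 = 28.0 μmol/L (concentration scales inversely with clearance).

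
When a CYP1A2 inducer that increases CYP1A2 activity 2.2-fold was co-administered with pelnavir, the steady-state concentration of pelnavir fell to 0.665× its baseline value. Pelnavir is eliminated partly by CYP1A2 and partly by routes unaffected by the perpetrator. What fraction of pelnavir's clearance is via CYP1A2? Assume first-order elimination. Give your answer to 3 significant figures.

Call the CYP1A2 fraction fm. After the interaction, CL_new/CL_old = fm × 2.2 + (1 − fm).
Steady-state concentration ratio = 1 / (new CL fraction), so new CL fraction = 1 / 0.665 = 1.504.
fm × 2.2 + 1 − fm = 1.504  ⇒  fm × (2.2 − 1) = 0.5038  ⇒  fm = 0.420.

0.420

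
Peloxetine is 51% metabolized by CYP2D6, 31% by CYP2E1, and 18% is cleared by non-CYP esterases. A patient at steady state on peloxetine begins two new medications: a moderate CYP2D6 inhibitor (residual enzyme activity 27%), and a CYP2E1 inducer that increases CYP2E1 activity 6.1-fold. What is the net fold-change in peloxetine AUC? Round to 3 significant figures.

0.453

The CYP2D6 pathway (51% of clearance) falls to 0.27× activity: 0.51 × 0.27 = 0.1377.
The CYP2E1 pathway (31% of clearance) is boosted to 6.1× activity: 0.31 × 6.1 = 1.891.
The remaining 18% of clearance is unaffected.
Relative clearance = 0.1377 + 1.891 + 0.18 = 2.2087.
Net AUC ratio = 1 / 2.2087 = 0.453.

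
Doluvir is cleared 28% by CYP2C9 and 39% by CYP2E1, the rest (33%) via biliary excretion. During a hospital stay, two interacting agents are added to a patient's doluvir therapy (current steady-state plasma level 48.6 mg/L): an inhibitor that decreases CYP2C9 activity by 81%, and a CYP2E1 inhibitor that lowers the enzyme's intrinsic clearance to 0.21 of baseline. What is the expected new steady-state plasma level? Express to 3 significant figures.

CYP2C9: 0.28 × 0.19 = 0.0532
CYP2E1: 0.39 × 0.21 = 0.0819
Other: 0.33 (unchanged)
CL_new/CL_old = 0.0532 + 0.0819 + 0.33 = 0.4651.
New steady-state plasma level = 48.6 / 0.4651 = 104 mg/L (concentration scales inversely with clearance).

104 mg/L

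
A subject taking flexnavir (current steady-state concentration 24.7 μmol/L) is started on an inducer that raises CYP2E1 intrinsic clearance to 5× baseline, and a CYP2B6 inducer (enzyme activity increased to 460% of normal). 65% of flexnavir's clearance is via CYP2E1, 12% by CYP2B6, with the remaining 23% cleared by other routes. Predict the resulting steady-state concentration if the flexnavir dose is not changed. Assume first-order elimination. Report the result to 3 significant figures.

6.13 μmol/L

The CYP2E1 pathway (65% of clearance) rises to 5× activity: 0.65 × 5 = 3.25.
The CYP2B6 pathway (12% of clearance) rises to 4.6× activity: 0.12 × 4.6 = 0.552.
Non-CYP routes (23%) are unchanged.
Relative clearance = 3.25 + 0.552 + 0.23 = 4.032.
Dividing the baseline by the relative clearance: 24.7 / 4.032 = 6.13 μmol/L.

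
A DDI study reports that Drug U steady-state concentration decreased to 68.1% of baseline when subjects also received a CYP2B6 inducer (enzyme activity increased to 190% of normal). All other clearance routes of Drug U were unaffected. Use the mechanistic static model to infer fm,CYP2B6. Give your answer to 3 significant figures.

0.520

CL'/CL = 1 / 0.681 = 1.468
1.9·fm + (1 − fm) = 1.468
fm = (1.468 − 1) / (1.9 − 1) = 0.520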